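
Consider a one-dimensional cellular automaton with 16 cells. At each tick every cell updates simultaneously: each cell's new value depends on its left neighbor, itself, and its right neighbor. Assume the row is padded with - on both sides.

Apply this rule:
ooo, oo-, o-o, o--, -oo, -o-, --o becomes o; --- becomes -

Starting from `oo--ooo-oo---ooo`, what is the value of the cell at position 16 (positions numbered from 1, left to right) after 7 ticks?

tick 1: ooooooooooo-oooo
tick 2: oooooooooooooooo
tick 3: oooooooooooooooo  (fixed point — unchanged through tick 7)
position 16 holds o

o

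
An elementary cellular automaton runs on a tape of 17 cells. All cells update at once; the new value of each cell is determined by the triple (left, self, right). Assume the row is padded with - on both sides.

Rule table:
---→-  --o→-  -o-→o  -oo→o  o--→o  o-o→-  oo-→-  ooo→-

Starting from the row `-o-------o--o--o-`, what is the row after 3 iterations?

-o-oo----oo-oo-oo

-oo------oo-oo-oo
-o-o-----o--o--o-
-o-oo----oo-oo-oo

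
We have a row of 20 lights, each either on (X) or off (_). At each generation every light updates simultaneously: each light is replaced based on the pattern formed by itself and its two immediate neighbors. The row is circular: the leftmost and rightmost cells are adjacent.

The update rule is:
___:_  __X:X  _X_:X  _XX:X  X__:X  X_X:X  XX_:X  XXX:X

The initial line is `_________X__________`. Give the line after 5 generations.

________XXX_________
_______XXXXX________
______XXXXXXX_______
_____XXXXXXXXX______
____XXXXXXXXXXX_____

____XXXXXXXXXXX_____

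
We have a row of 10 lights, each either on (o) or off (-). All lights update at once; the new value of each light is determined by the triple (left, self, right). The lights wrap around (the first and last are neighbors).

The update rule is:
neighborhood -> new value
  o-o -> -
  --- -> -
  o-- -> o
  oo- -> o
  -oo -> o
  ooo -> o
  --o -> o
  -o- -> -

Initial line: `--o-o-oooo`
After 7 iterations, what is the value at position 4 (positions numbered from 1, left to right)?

oo----oooo
ooo--ooooo
oooooooooo
oooooooooo  (fixed point — unchanged through iteration 7)
position 4 holds o

o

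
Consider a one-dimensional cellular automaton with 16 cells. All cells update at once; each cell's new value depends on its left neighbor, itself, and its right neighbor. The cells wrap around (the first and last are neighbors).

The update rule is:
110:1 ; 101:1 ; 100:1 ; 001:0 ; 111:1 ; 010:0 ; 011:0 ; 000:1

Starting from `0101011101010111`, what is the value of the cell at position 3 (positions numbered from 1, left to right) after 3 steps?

1

1010101110101011
1101010111010101
1110101011101010
position 3 holds 1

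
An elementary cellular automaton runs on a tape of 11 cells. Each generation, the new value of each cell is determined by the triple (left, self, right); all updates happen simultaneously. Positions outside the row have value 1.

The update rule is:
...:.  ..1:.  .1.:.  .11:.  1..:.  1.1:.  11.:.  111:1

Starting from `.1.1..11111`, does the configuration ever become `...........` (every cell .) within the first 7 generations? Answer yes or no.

.......1111
........111
.........11
..........1
...........
all cells are . at generation 5

yes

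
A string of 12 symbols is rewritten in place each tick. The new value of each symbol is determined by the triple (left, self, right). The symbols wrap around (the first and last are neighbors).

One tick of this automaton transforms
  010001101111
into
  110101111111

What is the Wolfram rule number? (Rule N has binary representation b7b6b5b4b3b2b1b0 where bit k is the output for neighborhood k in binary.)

position 9: 111 → 1  (bit 7 = 1)
position 6: 110 → 1  (bit 6 = 1)
position 0: 101 → 1  (bit 5 = 1)
position 2: 100 → 0  (bit 4 = 0)
position 5: 011 → 1  (bit 3 = 1)
position 1: 010 → 1  (bit 2 = 1)
position 4: 001 → 0  (bit 1 = 0)
position 3: 000 → 1  (bit 0 = 1)
bits b7..b0 = 11101101 = 237

237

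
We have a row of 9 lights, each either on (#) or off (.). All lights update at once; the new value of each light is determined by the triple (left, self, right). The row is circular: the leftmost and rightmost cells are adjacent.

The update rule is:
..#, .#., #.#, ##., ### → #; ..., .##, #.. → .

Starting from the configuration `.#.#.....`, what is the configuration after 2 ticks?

tick 1: ####.....
tick 2: .###....#

.###....#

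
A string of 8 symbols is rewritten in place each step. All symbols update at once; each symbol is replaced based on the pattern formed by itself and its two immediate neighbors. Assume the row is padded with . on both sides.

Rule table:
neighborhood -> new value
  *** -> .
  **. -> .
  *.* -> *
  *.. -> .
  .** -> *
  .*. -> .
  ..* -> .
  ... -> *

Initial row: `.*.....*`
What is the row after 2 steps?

**.*...*

...***..
**.*...*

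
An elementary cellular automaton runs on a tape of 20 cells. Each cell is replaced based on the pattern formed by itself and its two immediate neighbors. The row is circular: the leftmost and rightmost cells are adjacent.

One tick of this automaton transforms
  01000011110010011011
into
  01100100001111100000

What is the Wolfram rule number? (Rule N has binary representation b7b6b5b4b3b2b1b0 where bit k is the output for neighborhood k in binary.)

22

position 7: 111 → 0  (bit 7 = 0)
position 9: 110 → 0  (bit 6 = 0)
position 0: 101 → 0  (bit 5 = 0)
position 2: 100 → 1  (bit 4 = 1)
position 6: 011 → 0  (bit 3 = 0)
position 1: 010 → 1  (bit 2 = 1)
position 5: 001 → 1  (bit 1 = 1)
position 3: 000 → 0  (bit 0 = 0)
bits b7..b0 = 00010110 = 22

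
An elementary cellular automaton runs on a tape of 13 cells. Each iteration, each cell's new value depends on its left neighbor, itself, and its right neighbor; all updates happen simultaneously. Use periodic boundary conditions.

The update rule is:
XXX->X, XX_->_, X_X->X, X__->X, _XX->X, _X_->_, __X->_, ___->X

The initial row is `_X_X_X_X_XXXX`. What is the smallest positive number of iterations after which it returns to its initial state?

13

iteration 1: X_X_X_X_XXXX_
iteration 2: _X_X_X_XXXX_X
iteration 3: X_X_X_XXXX_X_
iteration 4: _X_X_XXXX_X_X
iteration 5: X_X_XXXX_X_X_
iteration 6: _X_XXXX_X_X_X
iteration 7: X_XXXX_X_X_X_
iteration 8: _XXXX_X_X_X_X
iteration 9: XXXX_X_X_X_X_
iteration 10: XXX_X_X_X_X_X
iteration 11: XX_X_X_X_X_XX
iteration 12: X_X_X_X_X_XXX
iteration 13: _X_X_X_X_XXXX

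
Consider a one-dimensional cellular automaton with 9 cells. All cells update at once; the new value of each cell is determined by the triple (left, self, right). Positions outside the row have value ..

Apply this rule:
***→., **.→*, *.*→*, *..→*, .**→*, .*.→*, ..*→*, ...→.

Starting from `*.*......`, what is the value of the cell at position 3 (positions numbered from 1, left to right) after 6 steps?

*

step 1: ****.....
step 2: *..**....
step 3: ******...
step 4: *....**..
step 5: **..****.
step 6: *****..**
position 3 holds *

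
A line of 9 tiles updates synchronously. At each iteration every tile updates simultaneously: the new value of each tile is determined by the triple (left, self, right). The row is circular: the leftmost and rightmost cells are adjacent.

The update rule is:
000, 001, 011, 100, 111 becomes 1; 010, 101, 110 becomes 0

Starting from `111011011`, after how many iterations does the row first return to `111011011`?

18

110010011
101101111
001001111
110111110
100111100
011111011
011110010
111101101
111001001
110110111
100100111
011011111
010011110
101111101
001111001
111110110
111100100
111011011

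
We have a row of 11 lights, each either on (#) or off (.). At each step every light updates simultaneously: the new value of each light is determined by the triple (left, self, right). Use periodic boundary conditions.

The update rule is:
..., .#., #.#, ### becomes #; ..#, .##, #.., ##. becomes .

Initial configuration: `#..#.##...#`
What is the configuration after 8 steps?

.#####..#.#

step 1: ...##...#..
step 2: ##....#.#.#
step 3: #..##.####.
step 4: #....#.##.#
step 5: ..##.##..#.
step 6: #...#....#.
step 7: #.#.#.##.##
step 8: .#####..#.#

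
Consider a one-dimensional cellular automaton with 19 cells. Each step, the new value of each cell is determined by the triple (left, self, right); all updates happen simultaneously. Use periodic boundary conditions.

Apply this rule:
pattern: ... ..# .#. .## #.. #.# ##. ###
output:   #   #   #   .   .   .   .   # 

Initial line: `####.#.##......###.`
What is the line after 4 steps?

.##..#....#####.#..
#...##.###.###..#.#
..##....#...#..##..
##...####.###.#...#

##...####.###.#...#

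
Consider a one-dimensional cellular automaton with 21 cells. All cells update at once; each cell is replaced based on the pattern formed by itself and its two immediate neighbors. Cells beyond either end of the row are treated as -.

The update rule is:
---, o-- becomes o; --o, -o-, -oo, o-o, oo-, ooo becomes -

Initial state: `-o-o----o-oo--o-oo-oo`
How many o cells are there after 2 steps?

step 1: ----ooo-----o--------
step 2: ooo----oooo--oooooooo
count of o: 15

15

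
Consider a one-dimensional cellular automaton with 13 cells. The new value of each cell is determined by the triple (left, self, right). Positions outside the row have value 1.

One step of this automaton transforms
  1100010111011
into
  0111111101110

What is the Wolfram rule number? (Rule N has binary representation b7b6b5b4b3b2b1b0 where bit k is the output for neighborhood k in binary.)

127

position 0: 111 → 0  (bit 7 = 0)
position 1: 110 → 1  (bit 6 = 1)
position 6: 101 → 1  (bit 5 = 1)
position 2: 100 → 1  (bit 4 = 1)
position 7: 011 → 1  (bit 3 = 1)
position 5: 010 → 1  (bit 2 = 1)
position 4: 001 → 1  (bit 1 = 1)
position 3: 000 → 1  (bit 0 = 1)
bits b7..b0 = 01111111 = 127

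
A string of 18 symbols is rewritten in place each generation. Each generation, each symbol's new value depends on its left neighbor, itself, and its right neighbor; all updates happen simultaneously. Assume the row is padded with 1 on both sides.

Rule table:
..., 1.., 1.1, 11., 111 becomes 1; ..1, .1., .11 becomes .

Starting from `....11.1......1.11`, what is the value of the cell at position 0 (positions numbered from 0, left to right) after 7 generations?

1

111..11.11111..1.1
1111..11.11111..1.
11111..11.11111..1
111111..11.11111..
1111111..11.11111.
11111111..11.11111
111111111..11.1111
position 0 holds 1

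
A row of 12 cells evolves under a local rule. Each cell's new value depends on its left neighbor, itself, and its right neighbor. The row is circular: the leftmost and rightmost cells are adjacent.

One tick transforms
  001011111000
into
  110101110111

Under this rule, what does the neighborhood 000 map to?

1

At position 0 the neighborhood is 000; the next row has 1 there.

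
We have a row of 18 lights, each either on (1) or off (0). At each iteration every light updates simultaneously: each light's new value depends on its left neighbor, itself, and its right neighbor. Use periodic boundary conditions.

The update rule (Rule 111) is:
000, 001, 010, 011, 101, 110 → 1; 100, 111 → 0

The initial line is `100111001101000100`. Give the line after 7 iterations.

101101011111011101
111111110001110111
000000010111011100
111111111101110101
000000000111011111
011111111101110001
110000000111010111

110000000111010111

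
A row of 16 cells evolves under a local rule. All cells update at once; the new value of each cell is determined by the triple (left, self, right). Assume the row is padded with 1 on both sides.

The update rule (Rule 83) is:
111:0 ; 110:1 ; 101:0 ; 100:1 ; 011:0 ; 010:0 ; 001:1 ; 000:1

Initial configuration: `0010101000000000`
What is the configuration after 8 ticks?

1111000000000000

tick 1: 1100000111111111
tick 2: 0111111000000000
tick 3: 0000001111111111
tick 4: 1111110000000000
tick 5: 0000011111111111
tick 6: 1111100000000000
tick 7: 0000111111111111
tick 8: 1111000000000000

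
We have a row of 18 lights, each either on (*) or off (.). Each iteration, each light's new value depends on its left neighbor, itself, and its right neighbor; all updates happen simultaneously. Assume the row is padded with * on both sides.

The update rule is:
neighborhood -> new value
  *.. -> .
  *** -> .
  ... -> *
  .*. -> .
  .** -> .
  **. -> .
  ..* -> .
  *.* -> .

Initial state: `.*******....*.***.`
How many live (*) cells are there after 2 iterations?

12

.........**.......
.*******....*****.
count of *: 12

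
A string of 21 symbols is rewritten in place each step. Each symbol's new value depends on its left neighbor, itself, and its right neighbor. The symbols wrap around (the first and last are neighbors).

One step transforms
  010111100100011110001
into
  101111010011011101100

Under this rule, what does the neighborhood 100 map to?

1

At position 7 the neighborhood is 100; the next row has 1 there.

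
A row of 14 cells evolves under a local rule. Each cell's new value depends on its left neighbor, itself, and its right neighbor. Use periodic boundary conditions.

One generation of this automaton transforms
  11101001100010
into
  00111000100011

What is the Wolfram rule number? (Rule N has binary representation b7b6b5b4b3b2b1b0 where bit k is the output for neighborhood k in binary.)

100

position 1: 111 → 0  (bit 7 = 0)
position 2: 110 → 1  (bit 6 = 1)
position 3: 101 → 1  (bit 5 = 1)
position 5: 100 → 0  (bit 4 = 0)
position 0: 011 → 0  (bit 3 = 0)
position 4: 010 → 1  (bit 2 = 1)
position 6: 001 → 0  (bit 1 = 0)
position 10: 000 → 0  (bit 0 = 0)
bits b7..b0 = 01100100 = 100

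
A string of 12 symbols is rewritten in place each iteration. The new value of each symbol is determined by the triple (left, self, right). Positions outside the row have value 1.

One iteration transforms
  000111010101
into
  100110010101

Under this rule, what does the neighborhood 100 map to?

At position 0 the neighborhood is 100; the next row has 1 there.

1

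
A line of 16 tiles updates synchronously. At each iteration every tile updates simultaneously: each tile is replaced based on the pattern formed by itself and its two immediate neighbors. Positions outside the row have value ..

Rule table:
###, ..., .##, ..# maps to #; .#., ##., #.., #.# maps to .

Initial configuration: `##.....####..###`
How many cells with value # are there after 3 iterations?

#..#######..###.
..#######..###..
########..###..#
count of #: 12

12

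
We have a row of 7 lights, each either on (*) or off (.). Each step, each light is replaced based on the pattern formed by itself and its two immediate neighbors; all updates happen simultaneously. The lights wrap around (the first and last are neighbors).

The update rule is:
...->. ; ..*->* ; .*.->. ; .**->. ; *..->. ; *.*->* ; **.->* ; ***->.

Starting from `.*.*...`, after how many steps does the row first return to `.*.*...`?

step 1: *.*....
step 2: .*....*
step 3: *....*.
step 4: ....*.*
step 5: ...*.*.
step 6: ..*.*..
step 7: .*.*...

7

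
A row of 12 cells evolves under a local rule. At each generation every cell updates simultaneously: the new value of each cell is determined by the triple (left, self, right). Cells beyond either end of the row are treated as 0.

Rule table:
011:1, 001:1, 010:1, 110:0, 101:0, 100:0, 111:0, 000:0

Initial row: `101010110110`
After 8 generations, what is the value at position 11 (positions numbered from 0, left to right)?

101010100100
101010101100
101010101000
101010101000  (fixed point — unchanged through generation 8)
position 11 holds 0

0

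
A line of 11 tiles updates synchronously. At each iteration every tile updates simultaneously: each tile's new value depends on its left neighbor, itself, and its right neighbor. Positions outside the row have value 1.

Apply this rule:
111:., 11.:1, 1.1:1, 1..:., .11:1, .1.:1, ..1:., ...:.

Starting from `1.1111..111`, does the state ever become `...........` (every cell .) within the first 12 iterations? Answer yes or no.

111..1..1..
..1..1..1..
..1..1..1..  (fixed point — unchanged through iteration 12)
iteration 12 is ..1..1..1.., still not uniform .

no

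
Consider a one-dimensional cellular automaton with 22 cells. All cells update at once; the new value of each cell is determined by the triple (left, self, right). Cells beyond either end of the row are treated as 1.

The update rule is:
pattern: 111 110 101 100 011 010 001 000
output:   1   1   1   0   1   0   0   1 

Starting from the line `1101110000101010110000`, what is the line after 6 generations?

generation 1: 1111110110010101110110
generation 2: 1111111110001011111111
generation 3: 1111111110100111111111
generation 4: 1111111111000111111111
generation 5: 1111111111010111111111
generation 6: 1111111111101111111111

1111111111101111111111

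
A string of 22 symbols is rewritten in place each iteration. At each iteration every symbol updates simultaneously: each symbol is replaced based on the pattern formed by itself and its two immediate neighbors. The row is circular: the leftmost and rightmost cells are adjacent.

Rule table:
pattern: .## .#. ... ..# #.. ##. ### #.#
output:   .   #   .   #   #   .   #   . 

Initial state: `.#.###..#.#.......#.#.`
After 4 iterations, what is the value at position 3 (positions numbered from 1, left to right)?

#

##..#.###.##.....##.##
#.###..#....#...#....#
...#.####..###.###..#.
..##..##.##.#...#.####
position 3 holds #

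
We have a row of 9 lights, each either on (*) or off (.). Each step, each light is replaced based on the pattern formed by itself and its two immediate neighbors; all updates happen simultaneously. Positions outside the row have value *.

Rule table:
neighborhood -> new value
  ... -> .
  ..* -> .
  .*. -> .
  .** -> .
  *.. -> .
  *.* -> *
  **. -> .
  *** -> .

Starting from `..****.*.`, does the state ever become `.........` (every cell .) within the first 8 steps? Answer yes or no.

step 1: ......*.*
step 2: .......*.
step 3: ........*
step 4: .........
all cells are . at step 4

yes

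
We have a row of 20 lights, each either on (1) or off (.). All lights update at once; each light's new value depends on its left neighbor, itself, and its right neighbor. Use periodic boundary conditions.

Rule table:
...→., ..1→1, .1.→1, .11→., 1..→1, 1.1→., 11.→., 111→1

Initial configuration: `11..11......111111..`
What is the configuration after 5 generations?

..11..1....1.1111.11
11..1111..11..11....
..11.11.11..11..1..1
11........11..111111
1.1......1..11.11111

1.1......1..11.11111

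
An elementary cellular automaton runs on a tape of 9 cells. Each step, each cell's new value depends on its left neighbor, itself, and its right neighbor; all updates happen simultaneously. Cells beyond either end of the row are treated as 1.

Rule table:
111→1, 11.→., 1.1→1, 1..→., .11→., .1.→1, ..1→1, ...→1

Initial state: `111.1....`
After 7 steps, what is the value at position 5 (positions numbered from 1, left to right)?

step 1: 11.11.111
step 2: 1.1..1.11
step 3: .11.111.1
step 4: 1..1.1.1.
step 5: ..1111111
step 6: .1.111111
step 7: 111.11111
position 5 holds 1

1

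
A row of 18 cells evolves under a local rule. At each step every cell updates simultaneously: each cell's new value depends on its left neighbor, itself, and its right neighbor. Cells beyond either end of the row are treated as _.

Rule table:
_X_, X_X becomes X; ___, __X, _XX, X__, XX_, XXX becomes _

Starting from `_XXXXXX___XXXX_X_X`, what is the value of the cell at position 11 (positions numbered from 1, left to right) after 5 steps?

_

______________XXXX
__________________
__________________  (fixed point — unchanged through step 5)
position 11 holds _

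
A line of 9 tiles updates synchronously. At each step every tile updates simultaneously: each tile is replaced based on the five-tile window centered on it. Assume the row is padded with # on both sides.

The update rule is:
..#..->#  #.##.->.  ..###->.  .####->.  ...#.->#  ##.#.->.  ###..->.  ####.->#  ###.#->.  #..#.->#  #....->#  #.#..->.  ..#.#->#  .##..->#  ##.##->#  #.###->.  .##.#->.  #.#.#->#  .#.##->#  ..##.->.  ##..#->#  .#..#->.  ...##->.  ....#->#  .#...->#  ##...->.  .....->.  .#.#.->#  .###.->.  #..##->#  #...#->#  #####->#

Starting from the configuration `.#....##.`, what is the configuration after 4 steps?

step 1: ..###...#
step 2: ##....#..
step 3: #..####.#
step 4: .##..#.#.

.##..#.#.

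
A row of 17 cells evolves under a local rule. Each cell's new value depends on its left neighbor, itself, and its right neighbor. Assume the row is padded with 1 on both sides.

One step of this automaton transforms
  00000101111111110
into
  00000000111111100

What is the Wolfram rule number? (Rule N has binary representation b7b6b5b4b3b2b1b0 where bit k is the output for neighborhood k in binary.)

position 8: 111 → 1  (bit 7 = 1)
position 15: 110 → 0  (bit 6 = 0)
position 6: 101 → 0  (bit 5 = 0)
position 0: 100 → 0  (bit 4 = 0)
position 7: 011 → 0  (bit 3 = 0)
position 5: 010 → 0  (bit 2 = 0)
position 4: 001 → 0  (bit 1 = 0)
position 1: 000 → 0  (bit 0 = 0)
bits b7..b0 = 10000000 = 128

128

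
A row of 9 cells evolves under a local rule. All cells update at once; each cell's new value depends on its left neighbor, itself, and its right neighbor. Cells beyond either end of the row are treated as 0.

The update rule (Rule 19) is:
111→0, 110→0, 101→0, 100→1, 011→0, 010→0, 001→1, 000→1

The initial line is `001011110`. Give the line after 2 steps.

step 1: 110000001
step 2: 001111110

001111110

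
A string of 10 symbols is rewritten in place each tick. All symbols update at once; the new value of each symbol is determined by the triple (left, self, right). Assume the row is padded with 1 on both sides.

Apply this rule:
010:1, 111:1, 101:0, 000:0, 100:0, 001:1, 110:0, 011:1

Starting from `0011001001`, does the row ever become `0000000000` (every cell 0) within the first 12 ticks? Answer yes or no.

0110011011
0100110011
0101100111
0101001111
0101011111
0101011111  (fixed point — unchanged through tick 12)
tick 12 is 0101011111, still not uniform 0

no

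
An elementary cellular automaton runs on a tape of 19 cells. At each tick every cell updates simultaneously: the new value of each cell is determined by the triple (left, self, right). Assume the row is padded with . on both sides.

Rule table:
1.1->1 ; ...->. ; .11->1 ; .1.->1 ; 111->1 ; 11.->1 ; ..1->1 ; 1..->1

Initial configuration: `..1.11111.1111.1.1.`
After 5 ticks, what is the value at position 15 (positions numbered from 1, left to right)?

1

.111111111111111111
1111111111111111111
1111111111111111111  (fixed point — unchanged through tick 5)
position 15 holds 1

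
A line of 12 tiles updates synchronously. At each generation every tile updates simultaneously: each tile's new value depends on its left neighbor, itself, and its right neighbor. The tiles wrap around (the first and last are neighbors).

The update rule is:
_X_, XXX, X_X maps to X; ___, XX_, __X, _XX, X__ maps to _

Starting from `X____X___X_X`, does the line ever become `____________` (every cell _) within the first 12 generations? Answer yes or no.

_____X___XX_
_____X______
_____X______  (fixed point — unchanged through generation 12)
generation 12 is _____X______, still not uniform _

no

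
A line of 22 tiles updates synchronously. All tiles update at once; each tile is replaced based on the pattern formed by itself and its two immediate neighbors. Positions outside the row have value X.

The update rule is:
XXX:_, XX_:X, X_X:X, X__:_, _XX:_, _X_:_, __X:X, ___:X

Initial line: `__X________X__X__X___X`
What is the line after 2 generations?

_X__XXXXXXX__X__X__XX_
X__X______X_X__X__X_XX

X__X______X_X__X__X_XX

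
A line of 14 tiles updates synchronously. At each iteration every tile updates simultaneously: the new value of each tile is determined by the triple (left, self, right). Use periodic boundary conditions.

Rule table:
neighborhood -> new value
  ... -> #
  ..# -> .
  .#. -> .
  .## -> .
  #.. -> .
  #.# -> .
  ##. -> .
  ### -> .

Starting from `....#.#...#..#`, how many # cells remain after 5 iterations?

3

iteration 1: .##.....#.....
iteration 2: ....###...####
iteration 3: .##.....#.....  (repeats iteration 1; period 2)
iteration 5: .##.....#.....
count of #: 3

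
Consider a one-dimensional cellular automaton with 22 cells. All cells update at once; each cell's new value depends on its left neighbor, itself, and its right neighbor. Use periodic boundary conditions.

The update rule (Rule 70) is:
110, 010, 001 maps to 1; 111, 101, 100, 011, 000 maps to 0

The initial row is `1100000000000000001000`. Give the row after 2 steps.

step 1: 0100000000000000011001
step 2: 0100000000000000101011

0100000000000000101011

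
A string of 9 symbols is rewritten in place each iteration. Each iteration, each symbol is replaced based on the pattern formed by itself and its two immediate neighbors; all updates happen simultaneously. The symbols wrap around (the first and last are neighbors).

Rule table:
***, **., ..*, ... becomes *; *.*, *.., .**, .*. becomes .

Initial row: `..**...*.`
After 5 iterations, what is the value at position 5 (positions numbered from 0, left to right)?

*

iteration 1: **.*.**..
iteration 2: .*....*.*
iteration 3: ...***...
iteration 4: ***.**.**
iteration 5: ***..*..*
position 5 holds *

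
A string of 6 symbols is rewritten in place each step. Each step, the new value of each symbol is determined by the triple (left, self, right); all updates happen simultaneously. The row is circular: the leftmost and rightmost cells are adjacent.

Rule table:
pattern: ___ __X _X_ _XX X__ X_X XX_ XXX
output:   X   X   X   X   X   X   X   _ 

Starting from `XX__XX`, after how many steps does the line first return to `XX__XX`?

2

_XXXX_
XX__XX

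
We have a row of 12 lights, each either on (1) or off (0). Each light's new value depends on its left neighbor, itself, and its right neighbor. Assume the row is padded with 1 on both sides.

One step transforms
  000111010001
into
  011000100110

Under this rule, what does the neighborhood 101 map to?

At position 6 the neighborhood is 101; the next row has 1 there.

1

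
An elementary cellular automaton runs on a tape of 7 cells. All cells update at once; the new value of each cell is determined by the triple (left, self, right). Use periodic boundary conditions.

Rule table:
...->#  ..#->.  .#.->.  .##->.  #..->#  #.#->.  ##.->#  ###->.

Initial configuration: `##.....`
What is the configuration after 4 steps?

step 1: .#####.
step 2: .....##
step 3: ####..#
step 4: ...##..

...##..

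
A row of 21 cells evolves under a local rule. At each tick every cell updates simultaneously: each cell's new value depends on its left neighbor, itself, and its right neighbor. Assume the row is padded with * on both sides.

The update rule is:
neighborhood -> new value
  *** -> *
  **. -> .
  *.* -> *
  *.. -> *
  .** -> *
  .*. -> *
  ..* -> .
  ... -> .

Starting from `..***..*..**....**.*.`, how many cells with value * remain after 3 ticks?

17

*.**.*.**.*.*...*.***
.**.****.*****..*****
**.****.*****.*.*****
count of *: 17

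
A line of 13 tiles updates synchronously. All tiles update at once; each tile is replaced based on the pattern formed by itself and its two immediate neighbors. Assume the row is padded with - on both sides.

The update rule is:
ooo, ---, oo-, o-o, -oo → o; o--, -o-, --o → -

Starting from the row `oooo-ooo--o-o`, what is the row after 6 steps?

step 1: oooooooo---o-
step 2: oooooooo-o---
step 3: ooooooooo--oo
step 4: ooooooooo--oo  (fixed point — unchanged through step 6)

ooooooooo--oo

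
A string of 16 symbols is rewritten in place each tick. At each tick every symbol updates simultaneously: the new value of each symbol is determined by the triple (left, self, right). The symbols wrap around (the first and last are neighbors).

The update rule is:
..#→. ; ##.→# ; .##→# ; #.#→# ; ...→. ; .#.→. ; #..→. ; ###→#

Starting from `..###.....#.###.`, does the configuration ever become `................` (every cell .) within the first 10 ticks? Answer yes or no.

tick 1: ..###......####.
tick 2: ..###......####.  (fixed point — unchanged through tick 10)
tick 10 is ..###......####., still not uniform .

no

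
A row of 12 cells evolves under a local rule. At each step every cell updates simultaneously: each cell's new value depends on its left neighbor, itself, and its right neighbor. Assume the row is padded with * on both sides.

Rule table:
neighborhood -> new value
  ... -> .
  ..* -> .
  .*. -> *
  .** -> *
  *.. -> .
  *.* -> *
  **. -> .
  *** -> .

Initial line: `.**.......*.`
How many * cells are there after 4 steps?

**........**
..........*.
..........**
..........*.
count of *: 1

1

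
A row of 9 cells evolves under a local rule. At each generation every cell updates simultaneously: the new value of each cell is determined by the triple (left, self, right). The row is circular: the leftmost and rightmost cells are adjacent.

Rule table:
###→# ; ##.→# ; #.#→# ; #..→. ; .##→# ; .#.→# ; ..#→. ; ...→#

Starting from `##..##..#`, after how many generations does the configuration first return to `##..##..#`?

1

##..##..#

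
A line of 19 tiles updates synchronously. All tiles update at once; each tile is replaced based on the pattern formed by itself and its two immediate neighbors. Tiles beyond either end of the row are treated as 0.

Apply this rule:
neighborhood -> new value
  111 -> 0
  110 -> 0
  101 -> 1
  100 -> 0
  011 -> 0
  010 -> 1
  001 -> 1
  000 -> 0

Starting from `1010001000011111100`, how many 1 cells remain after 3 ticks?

tick 1: 1110011000100000000
tick 2: 0000100001100000000
tick 3: 0001100010000000000
count of 1: 3

3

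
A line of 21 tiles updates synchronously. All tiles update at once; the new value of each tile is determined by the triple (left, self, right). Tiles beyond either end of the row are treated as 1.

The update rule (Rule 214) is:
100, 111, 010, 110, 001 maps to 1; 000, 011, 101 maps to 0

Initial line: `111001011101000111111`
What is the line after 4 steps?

111111110011100110011

111111001101101011111
111111110100101001111
111111110111101110111
111111110011100110011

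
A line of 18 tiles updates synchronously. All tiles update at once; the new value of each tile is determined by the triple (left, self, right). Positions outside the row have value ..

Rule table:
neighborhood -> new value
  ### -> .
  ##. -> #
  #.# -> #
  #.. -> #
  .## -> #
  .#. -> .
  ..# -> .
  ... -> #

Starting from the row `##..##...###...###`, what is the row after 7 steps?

###.####.#.###.#.#
#.###..##.##.##.#.
.##.##.#########.#
.#######.......##.
.#.....#######.###
..####.#.....###.#
#.#..##.####.#.##.

#.#..##.####.#.##.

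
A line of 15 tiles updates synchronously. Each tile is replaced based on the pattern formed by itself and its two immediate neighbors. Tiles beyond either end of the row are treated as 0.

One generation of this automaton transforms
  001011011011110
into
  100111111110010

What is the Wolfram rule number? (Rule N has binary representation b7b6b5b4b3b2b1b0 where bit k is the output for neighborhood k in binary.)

position 11: 111 → 0  (bit 7 = 0)
position 5: 110 → 1  (bit 6 = 1)
position 3: 101 → 1  (bit 5 = 1)
position 14: 100 → 0  (bit 4 = 0)
position 4: 011 → 1  (bit 3 = 1)
position 2: 010 → 0  (bit 2 = 0)
position 1: 001 → 0  (bit 1 = 0)
position 0: 000 → 1  (bit 0 = 1)
bits b7..b0 = 01101001 = 105

105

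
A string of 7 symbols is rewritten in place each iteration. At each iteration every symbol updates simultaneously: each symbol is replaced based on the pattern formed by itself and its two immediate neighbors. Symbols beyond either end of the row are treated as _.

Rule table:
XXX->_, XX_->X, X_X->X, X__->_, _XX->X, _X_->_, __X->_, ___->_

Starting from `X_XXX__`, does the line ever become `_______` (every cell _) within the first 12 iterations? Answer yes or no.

yes

_XX_X__
_XXX___
_X_X___
__X____
_______
all cells are _ at iteration 5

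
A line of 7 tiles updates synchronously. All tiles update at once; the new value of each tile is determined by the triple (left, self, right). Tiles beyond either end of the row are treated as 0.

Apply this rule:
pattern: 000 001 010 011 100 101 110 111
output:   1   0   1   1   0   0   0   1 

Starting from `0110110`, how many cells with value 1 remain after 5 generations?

3

0100100
0100101
0100101  (fixed point — unchanged through generation 5)
count of 1: 3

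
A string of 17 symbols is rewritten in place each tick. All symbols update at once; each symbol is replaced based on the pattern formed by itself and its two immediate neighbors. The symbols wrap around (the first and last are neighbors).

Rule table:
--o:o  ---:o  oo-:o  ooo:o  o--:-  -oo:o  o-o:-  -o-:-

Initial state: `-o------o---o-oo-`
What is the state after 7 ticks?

oooooooo-ooo-ooo-

tick 1: o--ooooo--oo--oo-
tick 2: --oooooo-ooo-ooo-
tick 3: oooooooo-ooo-ooo-
tick 4: oooooooo-ooo-ooo-  (fixed point — unchanged through tick 7)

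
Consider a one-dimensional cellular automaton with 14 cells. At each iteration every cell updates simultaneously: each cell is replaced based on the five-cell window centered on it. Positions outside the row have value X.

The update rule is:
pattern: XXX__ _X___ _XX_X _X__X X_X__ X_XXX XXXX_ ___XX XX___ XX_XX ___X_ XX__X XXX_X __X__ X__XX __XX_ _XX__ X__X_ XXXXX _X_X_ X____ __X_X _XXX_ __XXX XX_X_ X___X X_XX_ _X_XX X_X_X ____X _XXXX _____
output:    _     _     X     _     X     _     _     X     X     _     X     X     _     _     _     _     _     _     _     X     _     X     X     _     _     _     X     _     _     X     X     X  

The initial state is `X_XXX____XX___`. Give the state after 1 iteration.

___X_X_XX__X_X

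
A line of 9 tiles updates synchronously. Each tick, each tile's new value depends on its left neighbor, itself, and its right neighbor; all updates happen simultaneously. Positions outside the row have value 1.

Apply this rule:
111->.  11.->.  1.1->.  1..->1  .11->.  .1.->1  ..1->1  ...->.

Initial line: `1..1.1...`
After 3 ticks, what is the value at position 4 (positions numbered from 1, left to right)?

.111.11.1
.........
1.......1
position 4 holds .

.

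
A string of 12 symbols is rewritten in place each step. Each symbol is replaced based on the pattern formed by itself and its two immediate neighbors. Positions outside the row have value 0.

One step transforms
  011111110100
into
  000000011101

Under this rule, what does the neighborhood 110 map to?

1

At position 7 the neighborhood is 110; the next row has 1 there.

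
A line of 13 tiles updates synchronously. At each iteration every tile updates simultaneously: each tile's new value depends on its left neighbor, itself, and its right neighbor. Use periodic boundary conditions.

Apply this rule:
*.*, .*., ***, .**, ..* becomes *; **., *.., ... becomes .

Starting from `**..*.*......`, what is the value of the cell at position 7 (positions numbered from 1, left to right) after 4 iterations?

.

*..****.....*
..****.....**
.****.....**.
****.....**..
position 7 holds .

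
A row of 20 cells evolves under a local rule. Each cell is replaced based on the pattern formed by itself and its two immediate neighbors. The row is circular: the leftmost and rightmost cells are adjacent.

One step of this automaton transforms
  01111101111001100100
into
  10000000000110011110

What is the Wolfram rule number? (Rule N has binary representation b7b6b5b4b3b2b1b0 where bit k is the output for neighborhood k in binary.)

22

position 2: 111 → 0  (bit 7 = 0)
position 5: 110 → 0  (bit 6 = 0)
position 6: 101 → 0  (bit 5 = 0)
position 11: 100 → 1  (bit 4 = 1)
position 1: 011 → 0  (bit 3 = 0)
position 17: 010 → 1  (bit 2 = 1)
position 0: 001 → 1  (bit 1 = 1)
position 19: 000 → 0  (bit 0 = 0)
bits b7..b0 = 00010110 = 22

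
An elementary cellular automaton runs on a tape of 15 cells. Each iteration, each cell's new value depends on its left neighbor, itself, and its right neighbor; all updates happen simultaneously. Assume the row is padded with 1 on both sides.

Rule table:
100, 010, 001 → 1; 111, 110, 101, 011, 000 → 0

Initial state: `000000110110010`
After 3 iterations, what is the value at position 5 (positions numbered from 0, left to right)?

iteration 1: 100001000001110
iteration 2: 010011100010000
iteration 3: 011100010111001
position 5 holds 0

0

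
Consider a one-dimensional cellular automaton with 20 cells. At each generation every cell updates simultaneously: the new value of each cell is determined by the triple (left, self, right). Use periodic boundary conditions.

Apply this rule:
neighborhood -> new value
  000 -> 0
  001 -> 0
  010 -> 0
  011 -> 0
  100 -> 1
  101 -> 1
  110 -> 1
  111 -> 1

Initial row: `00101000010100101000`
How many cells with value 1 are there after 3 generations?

00010100001010010100
00001010000101001010
00000101000010100101
count of 1: 6

6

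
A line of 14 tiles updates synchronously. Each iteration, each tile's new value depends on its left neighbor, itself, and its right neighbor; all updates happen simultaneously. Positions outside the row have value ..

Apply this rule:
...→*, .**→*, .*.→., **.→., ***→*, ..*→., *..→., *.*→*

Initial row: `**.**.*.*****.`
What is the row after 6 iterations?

...****..*.*..

*.**.*.*****..
.**.*.*****..*
.*.*.*****....
..*.*****..***
*..*****...**.
...****..*.*..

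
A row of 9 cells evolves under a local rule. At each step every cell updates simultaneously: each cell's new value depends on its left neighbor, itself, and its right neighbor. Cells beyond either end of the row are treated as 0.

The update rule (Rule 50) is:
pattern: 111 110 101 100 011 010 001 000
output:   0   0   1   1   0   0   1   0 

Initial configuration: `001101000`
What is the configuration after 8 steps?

010010100
101101010
010010101
101101010  (repeats step 2; period 2)
step 8: 101101010

101101010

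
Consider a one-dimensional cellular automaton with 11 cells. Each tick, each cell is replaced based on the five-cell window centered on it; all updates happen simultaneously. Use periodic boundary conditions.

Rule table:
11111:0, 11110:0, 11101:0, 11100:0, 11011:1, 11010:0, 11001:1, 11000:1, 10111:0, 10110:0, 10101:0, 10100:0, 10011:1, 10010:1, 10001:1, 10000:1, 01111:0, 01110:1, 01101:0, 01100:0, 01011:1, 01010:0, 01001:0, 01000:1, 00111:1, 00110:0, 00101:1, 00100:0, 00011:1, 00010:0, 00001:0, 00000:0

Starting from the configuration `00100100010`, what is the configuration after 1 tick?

10001011001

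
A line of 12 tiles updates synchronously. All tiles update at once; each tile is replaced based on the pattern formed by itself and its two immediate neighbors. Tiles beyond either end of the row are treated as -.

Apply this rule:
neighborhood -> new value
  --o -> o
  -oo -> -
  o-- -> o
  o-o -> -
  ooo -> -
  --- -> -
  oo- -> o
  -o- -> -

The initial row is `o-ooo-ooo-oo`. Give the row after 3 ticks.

--o-------oo

tick 1: ----o---o--o
tick 2: ---o-o-o-oo-
tick 3: --o-------oo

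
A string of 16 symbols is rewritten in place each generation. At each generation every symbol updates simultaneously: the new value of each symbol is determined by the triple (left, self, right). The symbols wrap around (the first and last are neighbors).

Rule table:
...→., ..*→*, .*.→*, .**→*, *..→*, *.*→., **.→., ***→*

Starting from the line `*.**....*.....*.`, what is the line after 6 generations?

*.*.*..***...**.
*.*.*****.*.**..
*.*.****..*.*.**
..*.***.***.*.**
***.**..**..*.*.
**..*.***.***.*.

**..*.***.***.*.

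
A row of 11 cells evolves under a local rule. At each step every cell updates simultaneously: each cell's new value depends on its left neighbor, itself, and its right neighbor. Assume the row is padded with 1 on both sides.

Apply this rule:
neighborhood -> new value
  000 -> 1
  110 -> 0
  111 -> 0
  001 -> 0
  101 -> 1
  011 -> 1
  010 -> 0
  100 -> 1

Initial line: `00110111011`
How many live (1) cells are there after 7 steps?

step 1: 10101100110
step 2: 01011010101
step 3: 10110101011
step 4: 01101010110
step 5: 11010101101
step 6: 00101011011
step 7: 10010110110
count of 1: 6

6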